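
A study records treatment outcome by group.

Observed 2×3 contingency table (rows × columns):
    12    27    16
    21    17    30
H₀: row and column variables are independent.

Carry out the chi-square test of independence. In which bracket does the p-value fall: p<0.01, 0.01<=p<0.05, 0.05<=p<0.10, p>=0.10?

p-value bracket: 0.01<=p<0.05

Row totals [55, 68], col totals [33, 44, 46], n=123
χ² = (12−14.76)²/14.76 + (27−19.67)²/19.67 + (16−20.57)²/20.57 + (21−18.24)²/18.24 + (17−24.33)²/24.33 + (30−25.43)²/25.43 = 7.7002
df = 2
p-value (upper-tail) = 0.02128
→ bracket: 0.01<=p<0.05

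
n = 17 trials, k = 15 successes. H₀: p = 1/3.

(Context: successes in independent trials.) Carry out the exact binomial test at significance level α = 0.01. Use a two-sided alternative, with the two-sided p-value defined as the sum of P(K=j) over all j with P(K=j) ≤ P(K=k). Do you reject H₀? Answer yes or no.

reject H₀: yes

Exact binomial: n=17, k=15, p₀=1/3=0.3333
P(X=j) = C(n,j)·p₀^j·(1−p₀)^(n−j); p = Σ P(X=j) over j with P(X=j) ≤ P(X=15)
p-value (two-sided) = 0.00000
At α=0.01: p < α → reject H₀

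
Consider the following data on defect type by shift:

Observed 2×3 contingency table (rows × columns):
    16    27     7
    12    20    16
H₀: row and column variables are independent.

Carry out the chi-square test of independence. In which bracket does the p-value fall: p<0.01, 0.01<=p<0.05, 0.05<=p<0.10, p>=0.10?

p-value bracket: 0.05<=p<0.10

Row totals [50, 48], col totals [28, 47, 23], n=98
χ² = (16−14.29)²/14.29 + (27−23.98)²/23.98 + (7−11.73)²/11.73 + (12−13.71)²/13.71 + (20−23.02)²/23.02 + (16−11.27)²/11.27 = 5.0970
df = 2
p-value (upper-tail) = 0.07820
→ bracket: 0.05<=p<0.10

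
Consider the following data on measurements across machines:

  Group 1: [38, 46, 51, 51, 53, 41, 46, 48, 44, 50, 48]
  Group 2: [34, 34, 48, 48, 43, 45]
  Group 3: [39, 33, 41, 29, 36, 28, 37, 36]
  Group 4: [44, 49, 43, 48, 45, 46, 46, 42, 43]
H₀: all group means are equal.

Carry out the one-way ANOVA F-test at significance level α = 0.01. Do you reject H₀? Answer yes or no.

reject H₀: yes

Group means [46.91, 42.00, 34.88, 45.11], grand mean 42.735
SSB = Σnᵢ(x̄ᵢ−x̄)² = 739.945; SSW = ΣΣ(x−x̄ᵢ)² = 608.673
MSB = 739.945/3 = 246.6482; MSW = 608.673/30 = 20.2891
F = MSB/MSW = 12.1567
df = (3, 30)
p-value (upper-tail) = 0.00002
At α=0.01: p < α → reject H₀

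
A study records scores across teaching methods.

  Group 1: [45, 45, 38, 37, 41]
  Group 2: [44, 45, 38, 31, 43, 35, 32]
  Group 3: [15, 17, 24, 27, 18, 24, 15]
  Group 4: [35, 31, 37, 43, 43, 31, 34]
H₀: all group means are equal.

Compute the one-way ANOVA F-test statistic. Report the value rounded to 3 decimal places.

Group means [41.20, 38.29, 20.00, 36.29], grand mean 33.385
SSB = Σnᵢ(x̄ᵢ−x̄)² = 1786.497; SSW = ΣΣ(x−x̄ᵢ)² = 557.657
MSB = 1786.497/3 = 595.4989; MSW = 557.657/22 = 25.3481
F = MSB/MSW = 23.4929
df = (3, 22)

test statistic = 23.493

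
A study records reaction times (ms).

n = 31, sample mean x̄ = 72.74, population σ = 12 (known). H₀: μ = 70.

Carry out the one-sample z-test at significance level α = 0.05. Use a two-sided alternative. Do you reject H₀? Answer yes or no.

reject H₀: no

SE = σ/√n = 12/√31 = 2.1553
z = (x̄−μ₀)/SE = (72.74−70)/2.1553 = 1.2713
p-value (two-sided) = 0.20362
At α=0.05: p ≥ α → fail to reject H₀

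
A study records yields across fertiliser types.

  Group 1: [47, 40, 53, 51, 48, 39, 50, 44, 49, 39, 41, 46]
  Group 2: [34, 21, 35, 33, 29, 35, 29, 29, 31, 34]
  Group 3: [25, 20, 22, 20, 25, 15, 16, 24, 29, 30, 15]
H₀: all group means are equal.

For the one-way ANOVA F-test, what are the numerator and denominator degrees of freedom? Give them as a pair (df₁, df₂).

k = 3 groups, N = 33 total
df = (k−1, N−k) = (3−1, 33−3) = (2, 30)

degrees of freedom = [2, 30]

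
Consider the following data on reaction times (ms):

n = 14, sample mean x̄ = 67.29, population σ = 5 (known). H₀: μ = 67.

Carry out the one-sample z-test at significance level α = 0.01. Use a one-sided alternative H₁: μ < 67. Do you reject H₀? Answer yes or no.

reject H₀: no

SE = σ/√n = 5/√14 = 1.3363
z = (x̄−μ₀)/SE = (67.29−67)/1.3363 = 0.2170
p-value (one-sided, H₁ less) = 0.58590
At α=0.01: p ≥ α → fail to reject H₀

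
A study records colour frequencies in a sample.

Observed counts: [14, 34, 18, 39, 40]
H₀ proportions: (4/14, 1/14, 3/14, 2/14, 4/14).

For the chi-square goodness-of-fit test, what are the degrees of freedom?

degrees of freedom = 4

df = k − 1 = 5 − 1 = 4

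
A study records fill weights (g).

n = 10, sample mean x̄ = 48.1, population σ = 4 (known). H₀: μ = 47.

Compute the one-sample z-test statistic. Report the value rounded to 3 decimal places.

test statistic = 0.870

SE = σ/√n = 4/√10 = 1.2649
z = (x̄−μ₀)/SE = (48.1−47)/1.2649 = 0.8696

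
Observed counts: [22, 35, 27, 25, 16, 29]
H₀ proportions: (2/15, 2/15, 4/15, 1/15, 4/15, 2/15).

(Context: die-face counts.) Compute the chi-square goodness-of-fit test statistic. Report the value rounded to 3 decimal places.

test statistic = 55.050

n = 154; E_i = n·p_i = [20.53, 20.53, 41.07, 10.27, 41.07, 20.53]
χ² = (22−20.53)²/20.53 + (35−20.53)²/20.53 + (27−41.07)²/41.07 + (25−10.27)²/10.27 + (16−41.07)²/41.07 + (29−20.53)²/20.53 = 55.0503
df = 5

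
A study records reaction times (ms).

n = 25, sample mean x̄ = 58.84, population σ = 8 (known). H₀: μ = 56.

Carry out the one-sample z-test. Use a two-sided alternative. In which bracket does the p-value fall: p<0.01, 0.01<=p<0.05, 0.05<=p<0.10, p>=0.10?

p-value bracket: 0.05<=p<0.10

SE = σ/√n = 8/√25 = 1.6000
z = (x̄−μ₀)/SE = (58.84−56)/1.6000 = 1.7750
p-value (two-sided) = 0.07590
→ bracket: 0.05<=p<0.10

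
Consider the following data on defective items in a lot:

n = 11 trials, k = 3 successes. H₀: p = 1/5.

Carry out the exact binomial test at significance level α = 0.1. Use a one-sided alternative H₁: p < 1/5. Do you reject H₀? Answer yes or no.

reject H₀: no

Exact binomial: n=11, k=3, p₀=1/5=0.2000
P(X≤3) from Σ C(n,i)·p₀^i·(1−p₀)^(n−i)
p-value (one-sided, H₁ less) = 0.83886
At α=0.1: p ≥ α → fail to reject H₀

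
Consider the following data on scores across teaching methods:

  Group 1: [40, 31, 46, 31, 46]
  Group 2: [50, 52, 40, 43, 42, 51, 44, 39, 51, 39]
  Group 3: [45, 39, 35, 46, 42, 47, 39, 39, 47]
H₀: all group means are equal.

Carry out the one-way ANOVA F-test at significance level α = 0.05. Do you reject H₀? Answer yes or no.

reject H₀: no

Group means [38.80, 45.10, 42.11], grand mean 42.667
SSB = Σnᵢ(x̄ᵢ−x̄)² = 136.744; SSW = ΣΣ(x−x̄ᵢ)² = 634.589
MSB = 136.744/2 = 68.3722; MSW = 634.589/21 = 30.2185
F = MSB/MSW = 2.2626
df = (2, 21)
p-value (upper-tail) = 0.12886
At α=0.05: p ≥ α → fail to reject H₀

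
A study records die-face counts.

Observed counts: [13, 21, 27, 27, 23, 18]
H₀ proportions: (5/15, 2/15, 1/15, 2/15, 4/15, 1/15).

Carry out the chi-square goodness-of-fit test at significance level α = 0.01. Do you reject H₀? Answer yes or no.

n = 129; E_i = n·p_i = [43.00, 17.20, 8.60, 17.20, 34.40, 8.60]
χ² = (13−43.00)²/43.00 + (21−17.20)²/17.20 + (27−8.60)²/8.60 + (27−17.20)²/17.20 + (23−34.40)²/34.40 + (18−8.60)²/8.60 = 80.7733
df = 5
p-value (upper-tail) = 0.00000
At α=0.01: p < α → reject H₀

reject H₀: yes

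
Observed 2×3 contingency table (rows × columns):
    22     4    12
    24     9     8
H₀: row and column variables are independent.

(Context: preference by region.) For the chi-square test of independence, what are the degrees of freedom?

degrees of freedom = 2

df = (r−1)(c−1) = (2−1)·(3−1) = 2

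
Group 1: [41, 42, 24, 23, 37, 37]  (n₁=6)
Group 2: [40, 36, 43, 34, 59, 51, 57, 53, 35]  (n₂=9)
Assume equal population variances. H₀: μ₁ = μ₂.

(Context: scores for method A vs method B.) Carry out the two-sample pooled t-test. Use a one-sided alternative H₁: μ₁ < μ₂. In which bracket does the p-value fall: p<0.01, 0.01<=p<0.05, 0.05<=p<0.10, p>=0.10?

p-value bracket: 0.01<=p<0.05

x̄₁=34.000, s₁=8.390, n₁=6
x̄₂=45.333, s₂=9.811, n₂=9
s_p² = [5·8.390² + 8·9.811²]/13 = 86.3077
SE = √(s_p²·(1/6+1/9)) = 4.8964
t = (34.000−45.333)/4.8964 = -2.3146
df = 13
p-value (one-sided, H₁ less) = 0.01881
→ bracket: 0.01<=p<0.05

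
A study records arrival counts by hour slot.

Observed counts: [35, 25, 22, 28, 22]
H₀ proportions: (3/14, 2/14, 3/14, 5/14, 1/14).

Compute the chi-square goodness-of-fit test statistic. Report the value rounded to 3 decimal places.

test statistic = 29.527

n = 132; E_i = n·p_i = [28.29, 18.86, 28.29, 47.14, 9.43]
χ² = (35−28.29)²/28.29 + (25−18.86)²/18.86 + (22−28.29)²/28.29 + (28−47.14)²/47.14 + (22−9.43)²/9.43 = 29.5268
df = 4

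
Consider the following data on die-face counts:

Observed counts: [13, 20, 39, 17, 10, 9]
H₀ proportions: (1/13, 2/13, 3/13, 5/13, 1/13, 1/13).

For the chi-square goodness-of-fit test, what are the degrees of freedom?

df = k − 1 = 6 − 1 = 5

degrees of freedom = 5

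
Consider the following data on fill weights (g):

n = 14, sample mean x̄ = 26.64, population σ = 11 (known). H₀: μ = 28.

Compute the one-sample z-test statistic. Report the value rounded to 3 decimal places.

test statistic = -0.463

SE = σ/√n = 11/√14 = 2.9399
z = (x̄−μ₀)/SE = (26.64−28)/2.9399 = -0.4626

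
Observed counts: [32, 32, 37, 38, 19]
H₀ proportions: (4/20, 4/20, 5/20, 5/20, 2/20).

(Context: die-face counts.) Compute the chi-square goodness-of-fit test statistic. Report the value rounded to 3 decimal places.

test statistic = 0.873

n = 158; E_i = n·p_i = [31.60, 31.60, 39.50, 39.50, 15.80]
χ² = (32−31.60)²/31.60 + (32−31.60)²/31.60 + (37−39.50)²/39.50 + (38−39.50)²/39.50 + (19−15.80)²/15.80 = 0.8734
df = 4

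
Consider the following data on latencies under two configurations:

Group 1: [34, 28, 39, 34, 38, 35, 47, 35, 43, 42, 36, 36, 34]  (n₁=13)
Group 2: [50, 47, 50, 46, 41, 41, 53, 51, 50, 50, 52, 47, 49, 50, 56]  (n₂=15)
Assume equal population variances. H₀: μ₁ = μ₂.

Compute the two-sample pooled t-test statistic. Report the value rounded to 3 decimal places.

x̄₁=37.000, s₁=4.865, n₁=13
x̄₂=48.867, s₂=4.033, n₂=15
s_p² = [12·4.865² + 14·4.033²]/26 = 19.6821
SE = √(s_p²·(1/13+1/15)) = 1.6811
t = (37.000−48.867)/1.6811 = -7.0588
df = 26

test statistic = -7.059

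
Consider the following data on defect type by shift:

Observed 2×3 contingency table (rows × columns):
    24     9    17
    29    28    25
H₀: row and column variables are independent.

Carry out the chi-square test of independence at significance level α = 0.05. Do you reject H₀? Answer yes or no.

Row totals [50, 82], col totals [53, 37, 42], n=132
χ² = (24−20.08)²/20.08 + (9−14.02)²/14.02 + (17−15.91)²/15.91 + (29−32.92)²/32.92 + (28−22.98)²/22.98 + (25−26.09)²/26.09 = 4.2441
df = 2
p-value (upper-tail) = 0.11979
At α=0.05: p ≥ α → fail to reject H₀

reject H₀: no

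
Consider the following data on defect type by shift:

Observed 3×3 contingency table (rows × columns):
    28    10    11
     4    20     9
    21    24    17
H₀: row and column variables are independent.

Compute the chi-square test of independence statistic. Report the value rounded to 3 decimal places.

test statistic = 19.959

Row totals [49, 33, 62], col totals [53, 54, 37], n=144
χ² = (28−18.03)²/18.03 + (10−18.38)²/18.38 + (11−12.59)²/12.59 + (4−12.15)²/12.15 + (20−12.38)²/12.38 + (9−8.48)²/8.48 + (21−22.82)²/22.82 + (24−23.25)²/23.25 + (17−15.93)²/15.93 = 19.9589
df = 4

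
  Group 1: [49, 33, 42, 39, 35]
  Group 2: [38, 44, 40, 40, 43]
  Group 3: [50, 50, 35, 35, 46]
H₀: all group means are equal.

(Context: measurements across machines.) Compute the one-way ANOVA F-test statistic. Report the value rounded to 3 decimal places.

Group means [39.60, 41.00, 43.20], grand mean 41.267
SSB = Σnᵢ(x̄ᵢ−x̄)² = 32.933; SSW = ΣΣ(x−x̄ᵢ)² = 418.000
MSB = 32.933/2 = 16.4667; MSW = 418.000/12 = 34.8333
F = MSB/MSW = 0.4727
df = (2, 12)

test statistic = 0.473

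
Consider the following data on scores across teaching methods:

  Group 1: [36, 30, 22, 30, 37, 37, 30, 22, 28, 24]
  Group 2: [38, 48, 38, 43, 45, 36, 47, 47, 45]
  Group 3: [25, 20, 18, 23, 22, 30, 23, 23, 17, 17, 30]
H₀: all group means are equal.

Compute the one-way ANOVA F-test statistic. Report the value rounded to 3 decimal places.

test statistic = 42.279

Group means [29.60, 43.00, 22.55], grand mean 31.033
SSB = Σnᵢ(x̄ᵢ−x̄)² = 2101.839; SSW = ΣΣ(x−x̄ᵢ)² = 671.127
MSB = 2101.839/2 = 1050.9197; MSW = 671.127/27 = 24.8566
F = MSB/MSW = 42.2794
df = (2, 27)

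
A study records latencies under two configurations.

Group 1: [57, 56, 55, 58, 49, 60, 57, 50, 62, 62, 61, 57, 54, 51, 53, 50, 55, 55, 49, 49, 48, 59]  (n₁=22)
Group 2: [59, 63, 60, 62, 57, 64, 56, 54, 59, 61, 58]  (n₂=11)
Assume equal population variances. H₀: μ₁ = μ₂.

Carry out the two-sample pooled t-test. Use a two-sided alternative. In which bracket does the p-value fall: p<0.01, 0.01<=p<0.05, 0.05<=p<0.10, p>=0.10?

x̄₁=54.864, s₁=4.497, n₁=22
x̄₂=59.364, s₂=3.042, n₂=11
s_p² = [21·4.497² + 10·3.042²]/31 = 16.6818
SE = √(s_p²·(1/22+1/11)) = 1.5082
t = (54.864−59.364)/1.5082 = -2.9836
df = 31
p-value (two-sided) = 0.00551
→ bracket: p<0.01

p-value bracket: p<0.01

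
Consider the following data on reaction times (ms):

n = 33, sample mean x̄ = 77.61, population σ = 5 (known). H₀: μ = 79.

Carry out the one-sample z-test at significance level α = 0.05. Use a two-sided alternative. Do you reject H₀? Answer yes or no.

reject H₀: no

SE = σ/√n = 5/√33 = 0.8704
z = (x̄−μ₀)/SE = (77.61−79)/0.8704 = -1.5970
p-value (two-sided) = 0.11027
At α=0.05: p ≥ α → fail to reject H₀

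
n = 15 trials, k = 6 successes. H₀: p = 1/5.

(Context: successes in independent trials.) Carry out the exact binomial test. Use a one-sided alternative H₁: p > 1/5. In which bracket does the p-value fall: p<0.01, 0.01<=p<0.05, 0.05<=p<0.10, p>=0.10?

Exact binomial: n=15, k=6, p₀=1/5=0.2000
P(X≥6) from Σ C(n,i)·p₀^i·(1−p₀)^(n−i)
p-value (one-sided, H₁ greater) = 0.06105
→ bracket: 0.05<=p<0.10

p-value bracket: 0.05<=p<0.10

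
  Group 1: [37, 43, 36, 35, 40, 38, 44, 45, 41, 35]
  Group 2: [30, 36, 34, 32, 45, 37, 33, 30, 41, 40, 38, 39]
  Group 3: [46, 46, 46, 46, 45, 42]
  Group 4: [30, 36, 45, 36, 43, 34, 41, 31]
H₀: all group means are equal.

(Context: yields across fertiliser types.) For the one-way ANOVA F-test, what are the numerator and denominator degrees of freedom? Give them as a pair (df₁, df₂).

k = 4 groups, N = 36 total
df = (k−1, N−k) = (4−1, 36−4) = (3, 32)

degrees of freedom = [3, 32]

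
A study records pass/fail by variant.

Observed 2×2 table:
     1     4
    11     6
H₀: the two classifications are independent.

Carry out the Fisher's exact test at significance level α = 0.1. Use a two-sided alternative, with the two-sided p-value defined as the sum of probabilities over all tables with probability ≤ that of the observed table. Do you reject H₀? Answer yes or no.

Margins: r₁=5, r₂=17, c₁=12, c₂=10, n=22
p_obs = C(5,1)·C(17,11)/C(22,12); sum pmf over tables with pmf ≤ p_obs
p-value (two-sided) = 0.13534
At α=0.1: p ≥ α → fail to reject H₀

reject H₀: no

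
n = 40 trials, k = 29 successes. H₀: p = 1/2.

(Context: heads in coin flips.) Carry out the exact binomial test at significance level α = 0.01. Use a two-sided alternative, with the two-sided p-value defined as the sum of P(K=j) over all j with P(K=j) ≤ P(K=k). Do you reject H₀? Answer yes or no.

reject H₀: yes

Exact binomial: n=40, k=29, p₀=1/2=0.5000
P(X=j) = C(n,j)·p₀^j·(1−p₀)^(n−j); p = Σ P(X=j) over j with P(X=j) ≤ P(X=29)
p-value (two-sided) = 0.00643
At α=0.01: p < α → reject H₀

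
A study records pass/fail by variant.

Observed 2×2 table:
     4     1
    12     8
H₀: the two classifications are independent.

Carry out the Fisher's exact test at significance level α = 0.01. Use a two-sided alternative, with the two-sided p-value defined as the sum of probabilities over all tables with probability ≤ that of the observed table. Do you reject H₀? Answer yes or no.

Margins: r₁=5, r₂=20, c₁=16, c₂=9, n=25
p_obs = C(5,4)·C(20,12)/C(25,16); sum pmf over tables with pmf ≤ p_obs
p-value (two-sided) = 0.62055
At α=0.01: p ≥ α → fail to reject H₀

reject H₀: no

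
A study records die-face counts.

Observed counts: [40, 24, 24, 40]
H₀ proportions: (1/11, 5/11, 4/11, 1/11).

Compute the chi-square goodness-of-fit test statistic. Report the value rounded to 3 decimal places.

test statistic = 169.275

n = 128; E_i = n·p_i = [11.64, 58.18, 46.55, 11.64]
χ² = (40−11.64)²/11.64 + (24−58.18)²/58.18 + (24−46.55)²/46.55 + (40−11.64)²/11.64 = 169.2750
df = 3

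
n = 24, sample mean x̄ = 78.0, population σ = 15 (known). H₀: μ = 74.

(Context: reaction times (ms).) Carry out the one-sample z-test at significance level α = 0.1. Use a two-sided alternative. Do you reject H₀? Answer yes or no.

reject H₀: no

SE = σ/√n = 15/√24 = 3.0619
z = (x̄−μ₀)/SE = (78.0−74)/3.0619 = 1.3064
p-value (two-sided) = 0.19142
At α=0.1: p ≥ α → fail to reject H₀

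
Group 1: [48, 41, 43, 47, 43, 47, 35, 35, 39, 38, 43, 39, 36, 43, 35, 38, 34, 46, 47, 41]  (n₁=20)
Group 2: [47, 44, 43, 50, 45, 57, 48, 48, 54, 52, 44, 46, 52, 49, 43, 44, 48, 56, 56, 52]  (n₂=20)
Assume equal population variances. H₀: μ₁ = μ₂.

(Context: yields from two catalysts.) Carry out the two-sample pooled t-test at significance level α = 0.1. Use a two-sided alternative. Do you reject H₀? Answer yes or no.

reject H₀: yes

x̄₁=40.900, s₁=4.621, n₁=20
x̄₂=48.900, s₂=4.553, n₂=20
s_p² = [19·4.621² + 19·4.553²]/38 = 21.0421
SE = √(s_p²·(1/20+1/20)) = 1.4506
t = (40.900−48.900)/1.4506 = -5.5150
df = 38
p-value (two-sided) = 0.00000
At α=0.1: p < α → reject H₀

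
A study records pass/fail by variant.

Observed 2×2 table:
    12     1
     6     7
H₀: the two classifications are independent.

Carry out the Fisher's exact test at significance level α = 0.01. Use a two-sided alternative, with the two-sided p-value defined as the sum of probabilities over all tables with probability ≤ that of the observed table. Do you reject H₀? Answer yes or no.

Margins: r₁=13, r₂=13, c₁=18, c₂=8, n=26
p_obs = C(13,12)·C(13,6)/C(26,18); sum pmf over tables with pmf ≤ p_obs
p-value (two-sided) = 0.03021
At α=0.01: p ≥ α → fail to reject H₀

reject H₀: no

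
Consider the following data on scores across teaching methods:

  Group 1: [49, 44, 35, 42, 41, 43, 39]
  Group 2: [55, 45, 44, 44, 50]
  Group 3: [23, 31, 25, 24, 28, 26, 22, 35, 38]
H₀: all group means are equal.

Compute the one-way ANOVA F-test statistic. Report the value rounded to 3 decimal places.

Group means [41.86, 47.60, 28.00], grand mean 37.286
SSB = Σnᵢ(x̄ᵢ−x̄)² = 1454.229; SSW = ΣΣ(x−x̄ᵢ)² = 454.057
MSB = 1454.229/2 = 727.1143; MSW = 454.057/18 = 25.2254
F = MSB/MSW = 28.8247
df = (2, 18)

test statistic = 28.825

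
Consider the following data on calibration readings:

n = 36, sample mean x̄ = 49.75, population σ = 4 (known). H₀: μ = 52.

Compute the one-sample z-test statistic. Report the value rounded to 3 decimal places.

SE = σ/√n = 4/√36 = 0.6667
z = (x̄−μ₀)/SE = (49.75−52)/0.6667 = -3.3750

test statistic = -3.375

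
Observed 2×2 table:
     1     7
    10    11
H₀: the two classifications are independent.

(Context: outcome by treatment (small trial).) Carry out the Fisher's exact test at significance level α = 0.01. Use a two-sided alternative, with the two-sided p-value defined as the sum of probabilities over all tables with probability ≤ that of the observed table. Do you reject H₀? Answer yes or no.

reject H₀: no

Margins: r₁=8, r₂=21, c₁=11, c₂=18, n=29
p_obs = C(8,1)·C(21,10)/C(29,11); sum pmf over tables with pmf ≤ p_obs
p-value (two-sided) = 0.10965
At α=0.01: p ≥ α → fail to reject H₀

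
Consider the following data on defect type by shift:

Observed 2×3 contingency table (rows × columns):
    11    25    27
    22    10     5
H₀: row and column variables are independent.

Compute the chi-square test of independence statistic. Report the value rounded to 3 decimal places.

Row totals [63, 37], col totals [33, 35, 32], n=100
χ² = (11−20.79)²/20.79 + (25−22.05)²/22.05 + (27−20.16)²/20.16 + (22−12.21)²/12.21 + (10−12.95)²/12.95 + (5−11.84)²/11.84 = 19.7986
df = 2

test statistic = 19.799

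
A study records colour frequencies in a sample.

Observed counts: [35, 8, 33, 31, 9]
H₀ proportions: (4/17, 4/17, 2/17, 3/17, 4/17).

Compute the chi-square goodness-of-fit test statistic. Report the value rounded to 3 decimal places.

n = 116; E_i = n·p_i = [27.29, 27.29, 13.65, 20.47, 27.29]
χ² = (35−27.29)²/27.29 + (8−27.29)²/27.29 + (33−13.65)²/13.65 + (31−20.47)²/20.47 + (9−27.29)²/27.29 = 60.9368
df = 4

test statistic = 60.937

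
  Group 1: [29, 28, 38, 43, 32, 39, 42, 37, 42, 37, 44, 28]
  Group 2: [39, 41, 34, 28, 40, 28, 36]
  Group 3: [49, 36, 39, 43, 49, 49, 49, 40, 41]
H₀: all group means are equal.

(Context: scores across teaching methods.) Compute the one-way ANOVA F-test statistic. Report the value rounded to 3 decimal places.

Group means [36.58, 35.14, 43.89], grand mean 38.571
SSB = Σnᵢ(x̄ᵢ−x̄)² = 384.194; SSW = ΣΣ(x−x̄ᵢ)² = 780.663
MSB = 384.194/2 = 192.0972; MSW = 780.663/25 = 31.2265
F = MSB/MSW = 6.1517
df = (2, 25)

test statistic = 6.152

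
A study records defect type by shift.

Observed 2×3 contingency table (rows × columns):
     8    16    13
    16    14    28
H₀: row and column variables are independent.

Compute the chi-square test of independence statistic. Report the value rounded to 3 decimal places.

test statistic = 3.833

Row totals [37, 58], col totals [24, 30, 41], n=95
χ² = (8−9.35)²/9.35 + (16−11.68)²/11.68 + (13−15.97)²/15.97 + (16−14.65)²/14.65 + (14−18.32)²/18.32 + (28−25.03)²/25.03 = 3.8330
df = 2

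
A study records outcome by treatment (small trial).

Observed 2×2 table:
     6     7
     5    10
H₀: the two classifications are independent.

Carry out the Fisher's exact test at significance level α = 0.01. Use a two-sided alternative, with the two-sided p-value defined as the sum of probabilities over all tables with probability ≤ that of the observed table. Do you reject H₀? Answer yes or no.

reject H₀: no

Margins: r₁=13, r₂=15, c₁=11, c₂=17, n=28
p_obs = C(13,6)·C(15,5)/C(28,11); sum pmf over tables with pmf ≤ p_obs
p-value (two-sided) = 0.70004
At α=0.01: p ≥ α → fail to reject H₀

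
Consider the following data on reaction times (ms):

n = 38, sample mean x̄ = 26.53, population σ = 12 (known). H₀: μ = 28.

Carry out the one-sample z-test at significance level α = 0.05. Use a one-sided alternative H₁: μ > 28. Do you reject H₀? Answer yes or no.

reject H₀: no

SE = σ/√n = 12/√38 = 1.9467
z = (x̄−μ₀)/SE = (26.53−28)/1.9467 = -0.7551
p-value (one-sided, H₁ greater) = 0.77492
At α=0.05: p ≥ α → fail to reject H₀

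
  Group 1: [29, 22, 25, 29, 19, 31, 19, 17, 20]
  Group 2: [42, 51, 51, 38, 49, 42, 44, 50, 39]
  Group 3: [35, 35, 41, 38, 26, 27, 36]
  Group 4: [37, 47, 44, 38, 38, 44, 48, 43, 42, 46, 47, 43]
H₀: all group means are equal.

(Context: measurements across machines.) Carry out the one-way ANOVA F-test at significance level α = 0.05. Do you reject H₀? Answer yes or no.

Group means [23.44, 45.11, 34.00, 43.08], grand mean 37.081
SSB = Σnᵢ(x̄ᵢ−x̄)² = 2752.729; SSW = ΣΣ(x−x̄ᵢ)² = 772.028
MSB = 2752.729/3 = 917.5763; MSW = 772.028/33 = 23.3948
F = MSB/MSW = 39.2214
df = (3, 33)
p-value (upper-tail) = 0.00000
At α=0.05: p < α → reject H₀

reject H₀: yes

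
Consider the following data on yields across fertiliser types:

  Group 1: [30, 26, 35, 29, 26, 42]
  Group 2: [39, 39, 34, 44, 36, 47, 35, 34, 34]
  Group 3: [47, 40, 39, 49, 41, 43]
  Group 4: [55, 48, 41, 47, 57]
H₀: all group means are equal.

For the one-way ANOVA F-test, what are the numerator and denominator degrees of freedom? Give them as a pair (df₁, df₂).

k = 4 groups, N = 26 total
df = (k−1, N−k) = (4−1, 26−4) = (3, 22)

degrees of freedom = [3, 22]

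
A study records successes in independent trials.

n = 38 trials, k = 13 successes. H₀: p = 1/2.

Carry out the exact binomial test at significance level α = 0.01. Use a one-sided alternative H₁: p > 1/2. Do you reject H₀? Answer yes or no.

reject H₀: no

Exact binomial: n=38, k=13, p₀=1/2=0.5000
P(X≥13) from Σ C(n,i)·p₀^i·(1−p₀)^(n−i)
p-value (one-sided, H₁ greater) = 0.98322
At α=0.01: p ≥ α → fail to reject H₀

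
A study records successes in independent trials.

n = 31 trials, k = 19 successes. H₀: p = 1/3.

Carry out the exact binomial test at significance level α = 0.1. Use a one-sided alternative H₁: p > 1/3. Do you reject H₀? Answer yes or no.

reject H₀: yes

Exact binomial: n=31, k=19, p₀=1/3=0.3333
P(X≥19) from Σ C(n,i)·p₀^i·(1−p₀)^(n−i)
p-value (one-sided, H₁ greater) = 0.00131
At α=0.1: p < α → reject H₀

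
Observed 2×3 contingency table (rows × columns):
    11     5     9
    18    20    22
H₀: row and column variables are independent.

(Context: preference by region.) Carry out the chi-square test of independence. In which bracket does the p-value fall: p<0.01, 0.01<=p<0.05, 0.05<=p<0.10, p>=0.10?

Row totals [25, 60], col totals [29, 25, 31], n=85
χ² = (11−8.53)²/8.53 + (5−7.35)²/7.35 + (9−9.12)²/9.12 + (18−20.47)²/20.47 + (20−17.65)²/17.65 + (22−21.88)²/21.88 = 2.0826
df = 2
p-value (upper-tail) = 0.35299
→ bracket: p>=0.10

p-value bracket: p>=0.10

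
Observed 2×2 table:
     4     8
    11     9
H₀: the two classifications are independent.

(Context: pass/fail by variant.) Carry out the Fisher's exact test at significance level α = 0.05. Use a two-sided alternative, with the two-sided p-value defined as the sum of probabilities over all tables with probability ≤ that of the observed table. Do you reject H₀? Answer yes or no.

Margins: r₁=12, r₂=20, c₁=15, c₂=17, n=32
p_obs = C(12,4)·C(20,11)/C(32,15); sum pmf over tables with pmf ≤ p_obs
p-value (two-sided) = 0.29066
At α=0.05: p ≥ α → fail to reject H₀

reject H₀: no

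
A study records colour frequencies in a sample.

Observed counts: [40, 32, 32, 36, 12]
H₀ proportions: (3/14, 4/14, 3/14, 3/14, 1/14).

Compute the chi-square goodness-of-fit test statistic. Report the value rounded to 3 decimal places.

test statistic = 5.193

n = 152; E_i = n·p_i = [32.57, 43.43, 32.57, 32.57, 10.86]
χ² = (40−32.57)²/32.57 + (32−43.43)²/43.43 + (32−32.57)²/32.57 + (36−32.57)²/32.57 + (12−10.86)²/10.86 = 5.1930
df = 4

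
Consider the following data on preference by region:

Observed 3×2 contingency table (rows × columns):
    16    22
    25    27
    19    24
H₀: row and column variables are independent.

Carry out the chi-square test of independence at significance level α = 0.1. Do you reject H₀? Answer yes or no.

Row totals [38, 52, 43], col totals [60, 73], n=133
χ² = (16−17.14)²/17.14 + (22−20.86)²/20.86 + (25−23.46)²/23.46 + (27−28.54)²/28.54 + (19−19.40)²/19.40 + (24−23.60)²/23.60 = 0.3382
df = 2
p-value (upper-tail) = 0.84441
At α=0.1: p ≥ α → fail to reject H₀

reject H₀: no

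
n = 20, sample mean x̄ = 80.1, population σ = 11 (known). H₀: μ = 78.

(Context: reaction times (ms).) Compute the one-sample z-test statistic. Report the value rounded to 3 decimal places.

test statistic = 0.854

SE = σ/√n = 11/√20 = 2.4597
z = (x̄−μ₀)/SE = (80.1−78)/2.4597 = 0.8538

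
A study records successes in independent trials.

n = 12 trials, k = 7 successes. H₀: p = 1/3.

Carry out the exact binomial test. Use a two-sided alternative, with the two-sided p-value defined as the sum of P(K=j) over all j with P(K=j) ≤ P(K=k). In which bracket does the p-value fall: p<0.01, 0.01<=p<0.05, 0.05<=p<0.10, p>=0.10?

Exact binomial: n=12, k=7, p₀=1/3=0.3333
P(X=j) = C(n,j)·p₀^j·(1−p₀)^(n−j); p = Σ P(X=j) over j with P(X=j) ≤ P(X=7)
p-value (two-sided) = 0.12040
→ bracket: p>=0.10

p-value bracket: p>=0.10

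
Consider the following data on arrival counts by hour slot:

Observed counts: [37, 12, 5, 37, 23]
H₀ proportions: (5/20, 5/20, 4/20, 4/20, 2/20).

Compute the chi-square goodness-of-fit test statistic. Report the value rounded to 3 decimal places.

n = 114; E_i = n·p_i = [28.50, 28.50, 22.80, 22.80, 11.40]
χ² = (37−28.50)²/28.50 + (12−28.50)²/28.50 + (5−22.80)²/22.80 + (37−22.80)²/22.80 + (23−11.40)²/11.40 = 46.6316
df = 4

test statistic = 46.632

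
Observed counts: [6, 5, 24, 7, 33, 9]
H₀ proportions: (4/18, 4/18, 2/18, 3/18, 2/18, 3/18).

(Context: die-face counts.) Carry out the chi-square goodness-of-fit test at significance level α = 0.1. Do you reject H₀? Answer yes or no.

n = 84; E_i = n·p_i = [18.67, 18.67, 9.33, 14.00, 9.33, 14.00]
χ² = (6−18.67)²/18.67 + (5−18.67)²/18.67 + (24−9.33)²/9.33 + (7−14.00)²/14.00 + (33−9.33)²/9.33 + (9−14.00)²/14.00 = 106.9464
df = 5
p-value (upper-tail) = 0.00000
At α=0.1: p < α → reject H₀

reject H₀: yes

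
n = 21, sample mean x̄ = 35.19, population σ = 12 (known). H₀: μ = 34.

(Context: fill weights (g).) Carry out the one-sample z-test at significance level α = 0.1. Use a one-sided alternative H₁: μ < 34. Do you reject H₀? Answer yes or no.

reject H₀: no

SE = σ/√n = 12/√21 = 2.6186
z = (x̄−μ₀)/SE = (35.19−34)/2.6186 = 0.4544
p-value (one-sided, H₁ less) = 0.67524
At α=0.1: p ≥ α → fail to reject H₀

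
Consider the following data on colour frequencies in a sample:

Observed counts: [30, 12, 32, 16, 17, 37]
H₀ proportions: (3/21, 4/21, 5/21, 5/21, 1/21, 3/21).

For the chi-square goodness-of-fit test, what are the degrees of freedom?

degrees of freedom = 5

df = k − 1 = 6 − 1 = 5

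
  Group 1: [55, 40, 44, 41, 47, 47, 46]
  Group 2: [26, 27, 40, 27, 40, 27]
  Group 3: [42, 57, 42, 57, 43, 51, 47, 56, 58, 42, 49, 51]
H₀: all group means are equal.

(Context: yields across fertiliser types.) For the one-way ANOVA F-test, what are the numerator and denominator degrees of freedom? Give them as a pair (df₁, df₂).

k = 3 groups, N = 25 total
df = (k−1, N−k) = (3−1, 25−3) = (2, 22)

degrees of freedom = [2, 22]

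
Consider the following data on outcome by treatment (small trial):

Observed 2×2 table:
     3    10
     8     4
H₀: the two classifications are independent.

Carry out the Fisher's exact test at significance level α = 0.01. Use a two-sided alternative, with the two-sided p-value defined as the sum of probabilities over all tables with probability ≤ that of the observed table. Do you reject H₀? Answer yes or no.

Margins: r₁=13, r₂=12, c₁=11, c₂=14, n=25
p_obs = C(13,3)·C(12,8)/C(25,11); sum pmf over tables with pmf ≤ p_obs
p-value (two-sided) = 0.04718
At α=0.01: p ≥ α → fail to reject H₀

reject H₀: no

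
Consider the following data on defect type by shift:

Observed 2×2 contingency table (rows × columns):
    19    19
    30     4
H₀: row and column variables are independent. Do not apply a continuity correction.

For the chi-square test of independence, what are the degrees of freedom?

df = (r−1)(c−1) = (2−1)·(2−1) = 1

degrees of freedom = 1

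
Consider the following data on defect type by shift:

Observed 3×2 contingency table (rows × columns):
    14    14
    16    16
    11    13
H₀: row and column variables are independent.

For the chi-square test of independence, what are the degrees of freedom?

degrees of freedom = 2

df = (r−1)(c−1) = (3−1)·(2−1) = 2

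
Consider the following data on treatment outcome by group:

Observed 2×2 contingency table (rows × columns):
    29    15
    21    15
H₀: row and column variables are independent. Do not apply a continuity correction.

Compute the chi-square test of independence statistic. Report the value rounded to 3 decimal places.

Row totals [44, 36], col totals [50, 30], n=80
χ² = (29−27.50)²/27.50 + (15−16.50)²/16.50 + (21−22.50)²/22.50 + (15−13.50)²/13.50 = 0.4848
df = 1

test statistic = 0.485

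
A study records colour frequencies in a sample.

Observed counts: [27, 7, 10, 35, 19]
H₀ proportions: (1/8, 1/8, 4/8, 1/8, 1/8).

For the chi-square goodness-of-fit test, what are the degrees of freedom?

degrees of freedom = 4

df = k − 1 = 5 − 1 = 4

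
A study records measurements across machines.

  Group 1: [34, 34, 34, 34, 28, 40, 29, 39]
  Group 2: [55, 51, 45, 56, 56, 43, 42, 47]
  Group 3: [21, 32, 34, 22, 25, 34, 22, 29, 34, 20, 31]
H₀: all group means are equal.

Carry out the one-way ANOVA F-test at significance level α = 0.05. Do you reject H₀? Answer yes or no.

Group means [34.00, 49.38, 27.64], grand mean 35.963
SSB = Σnᵢ(x̄ᵢ−x̄)² = 2232.543; SSW = ΣΣ(x−x̄ᵢ)² = 690.420
MSB = 2232.543/2 = 1116.2713; MSW = 690.420/24 = 28.7675
F = MSB/MSW = 38.8032
df = (2, 24)
p-value (upper-tail) = 0.00000
At α=0.05: p < α → reject H₀

reject H₀: yes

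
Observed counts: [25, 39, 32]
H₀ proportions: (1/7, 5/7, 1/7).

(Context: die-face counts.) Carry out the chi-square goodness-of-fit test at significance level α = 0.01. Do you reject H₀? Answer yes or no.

reject H₀: yes

n = 96; E_i = n·p_i = [13.71, 68.57, 13.71]
χ² = (25−13.71)²/13.71 + (39−68.57)²/68.57 + (32−13.71)²/13.71 = 46.4208
df = 2
p-value (upper-tail) = 0.00000
At α=0.01: p < α → reject H₀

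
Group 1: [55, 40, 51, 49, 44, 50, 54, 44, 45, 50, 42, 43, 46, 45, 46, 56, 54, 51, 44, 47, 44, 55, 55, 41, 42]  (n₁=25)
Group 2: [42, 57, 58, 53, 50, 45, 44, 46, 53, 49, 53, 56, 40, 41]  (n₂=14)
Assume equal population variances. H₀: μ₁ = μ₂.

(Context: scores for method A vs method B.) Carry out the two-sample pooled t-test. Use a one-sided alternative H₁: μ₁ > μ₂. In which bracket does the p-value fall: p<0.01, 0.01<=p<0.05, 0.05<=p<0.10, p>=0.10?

x̄₁=47.720, s₁=5.038, n₁=25
x̄₂=49.071, s₂=6.120, n₂=14
s_p² = [24·5.038² + 13·6.120²]/37 = 29.6208
SE = √(s_p²·(1/25+1/14)) = 1.8168
t = (47.720−49.071)/1.8168 = -0.7439
df = 37
p-value (one-sided, H₁ greater) = 0.76917
→ bracket: p>=0.10

p-value bracket: p>=0.10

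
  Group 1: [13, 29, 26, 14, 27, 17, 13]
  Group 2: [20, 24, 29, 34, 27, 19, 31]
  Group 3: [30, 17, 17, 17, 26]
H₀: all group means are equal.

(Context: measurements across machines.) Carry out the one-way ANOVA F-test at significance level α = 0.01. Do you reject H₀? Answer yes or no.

reject H₀: no

Group means [19.86, 26.29, 21.40], grand mean 22.632
SSB = Σnᵢ(x̄ᵢ−x̄)² = 154.935; SSW = ΣΣ(x−x̄ᵢ)² = 649.486
MSB = 154.935/2 = 77.4677; MSW = 649.486/16 = 40.5929
F = MSB/MSW = 1.9084
df = (2, 16)
p-value (upper-tail) = 0.18059
At α=0.01: p ≥ α → fail to reject H₀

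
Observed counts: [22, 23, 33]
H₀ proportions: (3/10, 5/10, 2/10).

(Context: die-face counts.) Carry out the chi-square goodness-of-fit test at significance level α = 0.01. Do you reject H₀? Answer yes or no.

reject H₀: yes

n = 78; E_i = n·p_i = [23.40, 39.00, 15.60]
χ² = (22−23.40)²/23.40 + (23−39.00)²/39.00 + (33−15.60)²/15.60 = 26.0556
df = 2
p-value (upper-tail) = 0.00000
At α=0.01: p < α → reject H₀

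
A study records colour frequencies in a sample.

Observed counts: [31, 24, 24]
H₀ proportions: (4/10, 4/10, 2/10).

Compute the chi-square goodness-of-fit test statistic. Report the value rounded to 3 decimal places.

n = 79; E_i = n·p_i = [31.60, 31.60, 15.80]
χ² = (31−31.60)²/31.60 + (24−31.60)²/31.60 + (24−15.80)²/15.80 = 6.0949
df = 2

test statistic = 6.095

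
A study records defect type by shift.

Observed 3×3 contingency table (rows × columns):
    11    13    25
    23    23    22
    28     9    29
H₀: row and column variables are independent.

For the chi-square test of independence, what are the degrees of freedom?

degrees of freedom = 4

df = (r−1)(c−1) = (3−1)·(3−1) = 4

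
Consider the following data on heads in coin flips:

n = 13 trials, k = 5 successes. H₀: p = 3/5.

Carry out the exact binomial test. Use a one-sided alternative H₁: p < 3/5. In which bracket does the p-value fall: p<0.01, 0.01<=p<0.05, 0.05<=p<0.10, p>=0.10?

p-value bracket: 0.05<=p<0.10

Exact binomial: n=13, k=5, p₀=3/5=0.6000
P(X≤5) from Σ C(n,i)·p₀^i·(1−p₀)^(n−i)
p-value (one-sided, H₁ less) = 0.09767
→ bracket: 0.05<=p<0.10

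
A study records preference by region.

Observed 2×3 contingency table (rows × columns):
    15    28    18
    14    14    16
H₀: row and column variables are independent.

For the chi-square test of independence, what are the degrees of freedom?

df = (r−1)(c−1) = (2−1)·(3−1) = 2

degrees of freedom = 2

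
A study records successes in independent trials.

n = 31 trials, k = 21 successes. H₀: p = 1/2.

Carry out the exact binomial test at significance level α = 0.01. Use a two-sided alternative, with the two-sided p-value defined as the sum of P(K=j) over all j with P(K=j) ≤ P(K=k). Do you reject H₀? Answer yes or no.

Exact binomial: n=31, k=21, p₀=1/2=0.5000
P(X=j) = C(n,j)·p₀^j·(1−p₀)^(n−j); p = Σ P(X=j) over j with P(X=j) ≤ P(X=21)
p-value (two-sided) = 0.07076
At α=0.01: p ≥ α → fail to reject H₀

reject H₀: no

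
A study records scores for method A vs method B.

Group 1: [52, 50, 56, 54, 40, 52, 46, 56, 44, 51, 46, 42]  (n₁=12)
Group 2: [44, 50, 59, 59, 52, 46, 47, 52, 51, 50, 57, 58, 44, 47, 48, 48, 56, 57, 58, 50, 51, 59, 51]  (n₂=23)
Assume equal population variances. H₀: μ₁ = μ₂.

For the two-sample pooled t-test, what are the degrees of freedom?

degrees of freedom = 33

df = n₁ + n₂ − 2 = 12 + 23 − 2 = 33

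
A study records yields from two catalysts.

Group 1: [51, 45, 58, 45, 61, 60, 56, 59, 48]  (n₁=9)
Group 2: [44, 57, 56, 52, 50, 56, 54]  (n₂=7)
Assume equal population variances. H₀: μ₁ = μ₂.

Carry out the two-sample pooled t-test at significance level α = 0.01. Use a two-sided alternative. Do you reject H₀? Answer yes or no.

reject H₀: no

x̄₁=53.667, s₁=6.481, n₁=9
x̄₂=52.714, s₂=4.572, n₂=7
s_p² = [8·6.481² + 6·4.572²]/14 = 32.9592
SE = √(s_p²·(1/9+1/7)) = 2.8932
t = (53.667−52.714)/2.8932 = 0.3292
df = 14
p-value (two-sided) = 0.74689
At α=0.01: p ≥ α → fail to reject H₀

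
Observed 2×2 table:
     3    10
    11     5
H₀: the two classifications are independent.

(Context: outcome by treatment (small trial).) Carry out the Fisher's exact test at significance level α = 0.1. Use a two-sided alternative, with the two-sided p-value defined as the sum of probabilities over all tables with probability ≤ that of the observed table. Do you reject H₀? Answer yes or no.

reject H₀: yes

Margins: r₁=13, r₂=16, c₁=14, c₂=15, n=29
p_obs = C(13,3)·C(16,11)/C(29,14); sum pmf over tables with pmf ≤ p_obs
p-value (two-sided) = 0.02533
At α=0.1: p < α → reject H₀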